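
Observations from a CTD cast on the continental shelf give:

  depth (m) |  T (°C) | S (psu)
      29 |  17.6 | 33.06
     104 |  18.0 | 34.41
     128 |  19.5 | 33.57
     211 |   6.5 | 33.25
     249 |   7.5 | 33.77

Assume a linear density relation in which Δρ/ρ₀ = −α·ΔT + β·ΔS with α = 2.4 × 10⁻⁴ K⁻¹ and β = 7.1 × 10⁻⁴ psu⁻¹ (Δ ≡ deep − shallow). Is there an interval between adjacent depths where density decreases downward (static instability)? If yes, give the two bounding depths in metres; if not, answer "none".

104–128 m

Evaluate Δρ/ρ₀ = −αΔT + βΔS across each adjacent pair:
  29–104 m: −αΔT+βΔS = −(2.4 × 10⁻⁴)(+0.4)+(7.1 × 10⁻⁴)(+1.35) = 8.6 × 10⁻⁴ → stable
  104–128 m: −αΔT+βΔS = −(2.4 × 10⁻⁴)(+1.5)+(7.1 × 10⁻⁴)(-0.84) = -9.6 × 10⁻⁴ → UNSTABLE
  128–211 m: −αΔT+βΔS = −(2.4 × 10⁻⁴)(-13.0)+(7.1 × 10⁻⁴)(-0.32) = 2.9 × 10⁻³ → stable
  211–249 m: −αΔT+βΔS = −(2.4 × 10⁻⁴)(+1.0)+(7.1 × 10⁻⁴)(+0.52) = 1.3 × 10⁻⁴ → stable
The 104–128 m interval has Δρ < 0: lighter water underlies denser water.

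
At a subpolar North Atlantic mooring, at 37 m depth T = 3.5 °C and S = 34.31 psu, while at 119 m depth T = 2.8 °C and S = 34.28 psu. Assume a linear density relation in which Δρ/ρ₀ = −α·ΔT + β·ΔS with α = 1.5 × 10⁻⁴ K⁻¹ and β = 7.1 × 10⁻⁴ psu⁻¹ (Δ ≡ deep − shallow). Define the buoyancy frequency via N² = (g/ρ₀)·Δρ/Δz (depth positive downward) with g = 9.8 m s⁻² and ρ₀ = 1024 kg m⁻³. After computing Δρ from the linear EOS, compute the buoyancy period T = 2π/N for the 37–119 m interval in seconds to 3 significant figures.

ΔT = -0.7 K, ΔS = -0.03 psu (deep − shallow).
Δρ/ρ₀ = −αΔT + βΔS = 1.05 × 10⁻⁴ − 2.13 × 10⁻⁵ = 8.37 × 10⁻⁵, so Δρ ≈ 0.08571 kg m⁻³.
N² = (g/ρ₀)·Δρ/Δz = g·(Δρ/ρ₀)/Δz = 9.8 × 8.37 × 10⁻⁵ / 82 = 1.0003 × 10⁻⁵ s⁻².
N = √(1.0003 × 10⁻⁵) = 3.1628 × 10⁻³ rad s⁻¹ → T = 2π/N = 1.9866 × 10³ s ≈ 1.99 × 10³ s.

1.99 × 10³ s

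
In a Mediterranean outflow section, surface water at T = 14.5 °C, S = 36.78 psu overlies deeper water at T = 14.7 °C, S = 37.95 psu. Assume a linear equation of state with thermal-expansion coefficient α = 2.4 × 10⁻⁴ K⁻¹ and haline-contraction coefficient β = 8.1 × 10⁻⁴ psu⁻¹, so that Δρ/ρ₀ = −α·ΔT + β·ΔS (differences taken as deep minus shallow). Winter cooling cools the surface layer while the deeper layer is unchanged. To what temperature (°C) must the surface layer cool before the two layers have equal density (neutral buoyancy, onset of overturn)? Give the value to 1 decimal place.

Neutral buoyancy requires Δρ = 0, i.e. −α(T_deep − T_surf′) + β(S_deep − S_surf) = 0.
T_surf′ = T_deep − (β/α)·ΔS = 14.7 − (8.1 × 10⁻⁴/2.4 × 10⁻⁴)·(+1.17) = 10.751 °C.
Cooling required: 14.5 − (10.751) = 3.749 °C.

10.8 °C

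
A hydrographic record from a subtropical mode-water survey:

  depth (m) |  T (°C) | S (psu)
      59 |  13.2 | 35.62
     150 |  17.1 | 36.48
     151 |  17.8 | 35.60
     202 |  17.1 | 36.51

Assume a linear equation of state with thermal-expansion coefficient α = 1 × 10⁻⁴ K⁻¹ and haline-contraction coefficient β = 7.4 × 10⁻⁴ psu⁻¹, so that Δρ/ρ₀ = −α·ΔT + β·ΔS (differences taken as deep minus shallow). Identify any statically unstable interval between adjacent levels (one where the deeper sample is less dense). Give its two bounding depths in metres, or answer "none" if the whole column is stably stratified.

Evaluate Δρ/ρ₀ = −αΔT + βΔS across each adjacent pair:
  59–150 m: −αΔT+βΔS = −(1 × 10⁻⁴)(+3.9)+(7.4 × 10⁻⁴)(+0.86) = 2.5 × 10⁻⁴ → stable
  150–151 m: −αΔT+βΔS = −(1 × 10⁻⁴)(+0.7)+(7.4 × 10⁻⁴)(-0.88) = -7.2 × 10⁻⁴ → UNSTABLE
  151–202 m: −αΔT+βΔS = −(1 × 10⁻⁴)(-0.7)+(7.4 × 10⁻⁴)(+0.91) = 7.4 × 10⁻⁴ → stable
The 150–151 m interval has Δρ < 0: lighter water underlies denser water.

150–151 m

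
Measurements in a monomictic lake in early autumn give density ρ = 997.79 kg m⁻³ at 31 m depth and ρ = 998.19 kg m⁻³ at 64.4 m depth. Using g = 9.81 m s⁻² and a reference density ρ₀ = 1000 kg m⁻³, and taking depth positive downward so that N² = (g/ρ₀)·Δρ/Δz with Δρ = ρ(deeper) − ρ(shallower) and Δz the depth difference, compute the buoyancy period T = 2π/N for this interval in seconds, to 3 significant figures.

580 s

Δρ = 998.19 − 997.79 = 0.40 kg m⁻³ over Δz = 64.4 − 31 = 33.4 m.
N² = (9.81/1000) × (0.40/33.4) = 1.1749 × 10⁻⁴ s⁻².
N = √(1.1749 × 10⁻⁴) = 0.010839 rad s⁻¹, so T = 2π/N = 579.68 s ≈ 580 s.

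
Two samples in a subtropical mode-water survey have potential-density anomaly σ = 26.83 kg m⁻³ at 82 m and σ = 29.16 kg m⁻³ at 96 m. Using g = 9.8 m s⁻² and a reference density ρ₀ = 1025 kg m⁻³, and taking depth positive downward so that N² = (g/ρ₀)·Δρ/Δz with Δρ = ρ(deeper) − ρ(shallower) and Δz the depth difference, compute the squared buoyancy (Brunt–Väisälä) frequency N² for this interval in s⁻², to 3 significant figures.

1.59 × 10⁻³ s⁻²

Δρ = 1029.16 − 1026.83 = 2.33 kg m⁻³ over Δz = 96 − 82 = 14 m.
N² = (9.8/1025) × (2.33/14) = 1.5912 × 10⁻³ s⁻² ≈ 1.59 × 10⁻³ s⁻².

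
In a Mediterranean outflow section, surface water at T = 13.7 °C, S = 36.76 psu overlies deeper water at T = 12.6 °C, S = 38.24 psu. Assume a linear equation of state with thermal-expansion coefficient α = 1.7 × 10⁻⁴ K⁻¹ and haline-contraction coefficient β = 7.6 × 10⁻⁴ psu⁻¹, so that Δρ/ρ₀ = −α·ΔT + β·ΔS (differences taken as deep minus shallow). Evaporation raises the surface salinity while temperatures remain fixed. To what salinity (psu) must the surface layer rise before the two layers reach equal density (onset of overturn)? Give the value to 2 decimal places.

Neutral buoyancy requires −α(T_deep − T_surf) + β(S_deep − S_surf′) = 0.
S_surf′ = S_deep − (α/β)·ΔT = 38.24 − (1.7 × 10⁻⁴/7.6 × 10⁻⁴)·(-1.1) = 38.4861 psu.
Increase required: 38.4861 − 36.76 = 1.7261 psu.

38.49 psu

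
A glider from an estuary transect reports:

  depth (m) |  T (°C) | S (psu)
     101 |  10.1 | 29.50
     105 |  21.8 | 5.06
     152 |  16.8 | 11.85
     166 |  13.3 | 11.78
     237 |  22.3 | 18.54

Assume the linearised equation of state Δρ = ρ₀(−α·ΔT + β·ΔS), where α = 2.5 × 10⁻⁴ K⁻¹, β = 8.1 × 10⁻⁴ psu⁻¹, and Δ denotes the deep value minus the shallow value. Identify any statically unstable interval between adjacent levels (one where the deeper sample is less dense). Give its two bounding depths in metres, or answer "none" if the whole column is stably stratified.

Evaluate Δρ/ρ₀ = −αΔT + βΔS across each adjacent pair:
  101–105 m: −αΔT+βΔS = −(2.5 × 10⁻⁴)(+11.7)+(8.1 × 10⁻⁴)(-24.44) = -0.023 → UNSTABLE
  105–152 m: −αΔT+βΔS = −(2.5 × 10⁻⁴)(-5.0)+(8.1 × 10⁻⁴)(+6.79) = 6.7 × 10⁻³ → stable
  152–166 m: −αΔT+βΔS = −(2.5 × 10⁻⁴)(-3.5)+(8.1 × 10⁻⁴)(-0.07) = 8.2 × 10⁻⁴ → stable
  166–237 m: −αΔT+βΔS = −(2.5 × 10⁻⁴)(+9.0)+(8.1 × 10⁻⁴)(+6.76) = 3.2 × 10⁻³ → stable
The 101–105 m interval has Δρ < 0: lighter water underlies denser water.

101–105 m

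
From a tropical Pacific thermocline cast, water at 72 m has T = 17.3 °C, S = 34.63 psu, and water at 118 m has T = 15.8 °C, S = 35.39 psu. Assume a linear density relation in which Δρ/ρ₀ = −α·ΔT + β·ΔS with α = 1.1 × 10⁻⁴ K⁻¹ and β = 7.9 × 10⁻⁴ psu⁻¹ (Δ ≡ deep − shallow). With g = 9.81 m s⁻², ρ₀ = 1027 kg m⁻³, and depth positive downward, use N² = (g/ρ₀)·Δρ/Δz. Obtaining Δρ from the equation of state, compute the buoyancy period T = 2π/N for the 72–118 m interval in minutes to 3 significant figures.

8.20 min

ΔT = -1.5 K, ΔS = +0.76 psu (deep − shallow).
Δρ/ρ₀ = −αΔT + βΔS = 1.65 × 10⁻⁴ + 6.004 × 10⁻⁴ = 7.654 × 10⁻⁴, so Δρ ≈ 0.7861 kg m⁻³.
N² = (g/ρ₀)·Δρ/Δz = g·(Δρ/ρ₀)/Δz = 9.81 × 7.654 × 10⁻⁴ / 46 = 1.6323 × 10⁻⁴ s⁻².
N = √(1.6323 × 10⁻⁴) = 0.012776 rad s⁻¹ → T = 2π/N = 491.80 s = 8.1967 min ≈ 8.20 min.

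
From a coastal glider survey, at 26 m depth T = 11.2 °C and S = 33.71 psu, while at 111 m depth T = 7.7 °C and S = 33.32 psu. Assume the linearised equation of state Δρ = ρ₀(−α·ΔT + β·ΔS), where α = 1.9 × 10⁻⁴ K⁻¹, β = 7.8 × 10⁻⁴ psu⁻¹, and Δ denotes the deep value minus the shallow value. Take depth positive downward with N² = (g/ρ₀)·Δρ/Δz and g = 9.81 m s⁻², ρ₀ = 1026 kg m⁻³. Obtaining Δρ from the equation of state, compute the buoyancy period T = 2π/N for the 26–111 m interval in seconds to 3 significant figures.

974 s

ΔT = -3.5 K, ΔS = -0.39 psu (deep − shallow).
Δρ/ρ₀ = −αΔT + βΔS = 6.65 × 10⁻⁴ − 3.042 × 10⁻⁴ = 3.608 × 10⁻⁴, so Δρ ≈ 0.3702 kg m⁻³.
N² = (g/ρ₀)·Δρ/Δz = g·(Δρ/ρ₀)/Δz = 9.81 × 3.608 × 10⁻⁴ / 85 = 4.1641 × 10⁻⁵ s⁻².
N = √(4.1641 × 10⁻⁵) = 6.4530 × 10⁻³ rad s⁻¹ → T = 2π/N = 973.68 s ≈ 974 s.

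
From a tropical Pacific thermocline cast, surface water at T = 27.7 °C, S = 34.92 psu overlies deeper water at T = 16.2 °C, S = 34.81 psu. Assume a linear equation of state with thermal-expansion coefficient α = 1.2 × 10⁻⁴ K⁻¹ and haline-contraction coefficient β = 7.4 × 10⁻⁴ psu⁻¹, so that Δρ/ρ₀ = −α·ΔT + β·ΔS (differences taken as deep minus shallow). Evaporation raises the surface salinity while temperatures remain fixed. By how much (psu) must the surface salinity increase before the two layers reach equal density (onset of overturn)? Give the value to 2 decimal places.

Neutral buoyancy requires −α(T_deep − T_surf) + β(S_deep − S_surf′) = 0.
S_surf′ = S_deep − (α/β)·ΔT = 34.81 − (1.2 × 10⁻⁴/7.4 × 10⁻⁴)·(-11.5) = 36.6749 psu.
Increase required: 36.6749 − 34.92 = 1.7549 psu.

1.75 psu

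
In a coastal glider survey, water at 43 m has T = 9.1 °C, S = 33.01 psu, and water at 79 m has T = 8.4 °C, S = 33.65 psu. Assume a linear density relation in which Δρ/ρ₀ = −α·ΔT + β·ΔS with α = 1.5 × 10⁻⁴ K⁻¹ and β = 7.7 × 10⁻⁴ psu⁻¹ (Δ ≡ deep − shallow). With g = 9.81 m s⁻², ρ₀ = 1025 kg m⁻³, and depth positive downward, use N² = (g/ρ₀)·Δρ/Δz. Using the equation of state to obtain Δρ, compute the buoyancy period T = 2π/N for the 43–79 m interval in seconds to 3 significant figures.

492 s

ΔT = -0.7 K, ΔS = +0.64 psu (deep − shallow).
Δρ/ρ₀ = −αΔT + βΔS = 1.05 × 10⁻⁴ + 4.928 × 10⁻⁴ = 5.978 × 10⁻⁴, so Δρ ≈ 0.6127 kg m⁻³.
N² = (g/ρ₀)·Δρ/Δz = g·(Δρ/ρ₀)/Δz = 9.81 × 5.978 × 10⁻⁴ / 36 = 1.6290 × 10⁻⁴ s⁻².
N = √(1.6290 × 10⁻⁴) = 0.012763 rad s⁻¹ → T = 2π/N = 492.30 s ≈ 492 s.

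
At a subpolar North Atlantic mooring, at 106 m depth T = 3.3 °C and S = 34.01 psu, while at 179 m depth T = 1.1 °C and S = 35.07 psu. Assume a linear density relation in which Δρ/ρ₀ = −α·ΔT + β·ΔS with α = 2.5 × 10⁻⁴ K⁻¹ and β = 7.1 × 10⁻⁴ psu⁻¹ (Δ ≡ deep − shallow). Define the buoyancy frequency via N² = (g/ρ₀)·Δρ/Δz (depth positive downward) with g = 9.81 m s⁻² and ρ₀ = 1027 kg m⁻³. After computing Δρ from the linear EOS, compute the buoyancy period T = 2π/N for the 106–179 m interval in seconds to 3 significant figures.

ΔT = -2.2 K, ΔS = +1.06 psu (deep − shallow).
Δρ/ρ₀ = −αΔT + βΔS = 5.50 × 10⁻⁴ + 7.526 × 10⁻⁴ = 1.3026 × 10⁻³, so Δρ ≈ 1.338 kg m⁻³.
N² = (g/ρ₀)·Δρ/Δz = g·(Δρ/ρ₀)/Δz = 9.81 × 1.3026 × 10⁻³ / 73 = 1.7505 × 10⁻⁴ s⁻².
N = √(1.7505 × 10⁻⁴) = 0.013231 rad s⁻¹ → T = 2π/N = 474.88 s ≈ 475 s.

475 s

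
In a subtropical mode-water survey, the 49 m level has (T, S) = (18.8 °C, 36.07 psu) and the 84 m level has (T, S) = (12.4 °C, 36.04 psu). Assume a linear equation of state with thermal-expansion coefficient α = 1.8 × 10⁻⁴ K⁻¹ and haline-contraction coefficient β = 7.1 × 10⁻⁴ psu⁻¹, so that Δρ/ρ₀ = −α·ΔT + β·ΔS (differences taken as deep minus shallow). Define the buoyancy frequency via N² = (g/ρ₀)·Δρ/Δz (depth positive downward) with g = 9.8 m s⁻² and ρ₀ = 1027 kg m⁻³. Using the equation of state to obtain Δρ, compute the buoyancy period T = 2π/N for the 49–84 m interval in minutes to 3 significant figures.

5.89 min

ΔT = -6.4 K, ΔS = -0.03 psu (deep − shallow).
Δρ/ρ₀ = −αΔT + βΔS = 1.152 × 10⁻³ − 2.13 × 10⁻⁵ = 1.1307 × 10⁻³, so Δρ ≈ 1.161 kg m⁻³.
N² = (g/ρ₀)·Δρ/Δz = g·(Δρ/ρ₀)/Δz = 9.8 × 1.1307 × 10⁻³ / 35 = 3.1660 × 10⁻⁴ s⁻².
N = √(3.1660 × 10⁻⁴) = 0.017793 rad s⁻¹ → T = 2π/N = 353.13 s = 5.8855 min ≈ 5.89 min.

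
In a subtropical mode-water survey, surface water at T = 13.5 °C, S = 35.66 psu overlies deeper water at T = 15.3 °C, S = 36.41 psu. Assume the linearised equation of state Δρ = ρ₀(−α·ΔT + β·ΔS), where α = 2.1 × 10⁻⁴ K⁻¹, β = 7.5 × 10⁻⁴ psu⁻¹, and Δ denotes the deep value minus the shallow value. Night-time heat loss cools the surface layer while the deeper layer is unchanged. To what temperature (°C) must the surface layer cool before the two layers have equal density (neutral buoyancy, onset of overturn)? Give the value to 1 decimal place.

12.6 °C

Neutral buoyancy requires Δρ = 0, i.e. −α(T_deep − T_surf′) + β(S_deep − S_surf) = 0.
T_surf′ = T_deep − (β/α)·ΔS = 15.3 − (7.5 × 10⁻⁴/2.1 × 10⁻⁴)·(+0.75) = 12.621 °C.
Cooling required: 13.5 − (12.621) = 0.879 °C.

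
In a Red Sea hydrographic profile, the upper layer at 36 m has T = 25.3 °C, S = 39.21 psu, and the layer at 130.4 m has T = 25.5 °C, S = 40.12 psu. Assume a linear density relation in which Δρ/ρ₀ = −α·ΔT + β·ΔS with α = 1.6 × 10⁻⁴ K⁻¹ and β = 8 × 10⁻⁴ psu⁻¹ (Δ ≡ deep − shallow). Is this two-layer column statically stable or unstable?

ΔT = 25.5 − 25.3 = +0.2 K and ΔS = 40.12 − 39.21 = +0.91 psu (deep − shallow).
−αΔT = -3.20 × 10⁻⁵; βΔS = 7.28 × 10⁻⁴; sum Δρ/ρ₀ = 6.96 × 10⁻⁴.
Δρ/ρ₀ > 0, so Δρ > 0: deeper water is denser → statically stable.

stable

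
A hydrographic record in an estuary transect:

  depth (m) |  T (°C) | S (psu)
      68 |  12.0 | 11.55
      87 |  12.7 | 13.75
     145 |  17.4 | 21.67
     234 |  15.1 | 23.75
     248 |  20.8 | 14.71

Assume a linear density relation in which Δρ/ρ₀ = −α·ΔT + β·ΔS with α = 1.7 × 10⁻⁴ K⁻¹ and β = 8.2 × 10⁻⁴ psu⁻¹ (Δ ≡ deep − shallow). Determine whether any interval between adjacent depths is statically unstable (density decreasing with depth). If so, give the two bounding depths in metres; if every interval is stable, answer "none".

Evaluate Δρ/ρ₀ = −αΔT + βΔS across each adjacent pair:
  68–87 m: −αΔT+βΔS = −(1.7 × 10⁻⁴)(+0.7)+(8.2 × 10⁻⁴)(+2.20) = 1.7 × 10⁻³ → stable
  87–145 m: −αΔT+βΔS = −(1.7 × 10⁻⁴)(+4.7)+(8.2 × 10⁻⁴)(+7.92) = 5.7 × 10⁻³ → stable
  145–234 m: −αΔT+βΔS = −(1.7 × 10⁻⁴)(-2.3)+(8.2 × 10⁻⁴)(+2.08) = 2.1 × 10⁻³ → stable
  234–248 m: −αΔT+βΔS = −(1.7 × 10⁻⁴)(+5.7)+(8.2 × 10⁻⁴)(-9.04) = -8.4 × 10⁻³ → UNSTABLE
The 234–248 m interval has Δρ < 0: lighter water underlies denser water.

234–248 m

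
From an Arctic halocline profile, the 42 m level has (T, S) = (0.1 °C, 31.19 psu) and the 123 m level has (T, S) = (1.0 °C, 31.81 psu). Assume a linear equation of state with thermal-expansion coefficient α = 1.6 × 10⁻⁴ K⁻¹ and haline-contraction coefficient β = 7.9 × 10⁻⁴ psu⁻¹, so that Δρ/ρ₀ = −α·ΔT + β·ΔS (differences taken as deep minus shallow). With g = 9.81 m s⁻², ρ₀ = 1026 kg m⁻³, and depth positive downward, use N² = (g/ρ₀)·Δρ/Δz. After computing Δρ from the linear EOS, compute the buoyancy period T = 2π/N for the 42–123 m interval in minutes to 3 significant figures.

16.2 min

ΔT = +0.9 K, ΔS = +0.62 psu (deep − shallow).
Δρ/ρ₀ = −αΔT + βΔS = -1.44 × 10⁻⁴ + 4.898 × 10⁻⁴ = 3.458 × 10⁻⁴, so Δρ ≈ 0.3548 kg m⁻³.
N² = (g/ρ₀)·Δρ/Δz = g·(Δρ/ρ₀)/Δz = 9.81 × 3.458 × 10⁻⁴ / 81 = 4.1880 × 10⁻⁵ s⁻².
N = √(4.1880 × 10⁻⁵) = 6.4715 × 10⁻³ rad s⁻¹ → T = 2π/N = 970.90 s = 16.182 min ≈ 16.2 min.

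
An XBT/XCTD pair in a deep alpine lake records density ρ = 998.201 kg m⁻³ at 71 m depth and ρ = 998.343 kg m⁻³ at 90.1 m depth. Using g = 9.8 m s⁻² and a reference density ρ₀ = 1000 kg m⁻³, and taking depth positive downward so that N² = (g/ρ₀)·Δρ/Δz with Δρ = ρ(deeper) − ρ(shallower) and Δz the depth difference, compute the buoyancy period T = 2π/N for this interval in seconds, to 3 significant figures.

Δρ = 998.343 − 998.201 = 0.142 kg m⁻³ over Δz = 90.1 − 71 = 19.1 m.
N² = (9.8/1000) × (0.142/19.1) = 7.2859 × 10⁻⁵ s⁻².
N = √(7.2859 × 10⁻⁵) = 8.5357 × 10⁻³ rad s⁻¹, so T = 2π/N = 736.11 s ≈ 736 s.

736 s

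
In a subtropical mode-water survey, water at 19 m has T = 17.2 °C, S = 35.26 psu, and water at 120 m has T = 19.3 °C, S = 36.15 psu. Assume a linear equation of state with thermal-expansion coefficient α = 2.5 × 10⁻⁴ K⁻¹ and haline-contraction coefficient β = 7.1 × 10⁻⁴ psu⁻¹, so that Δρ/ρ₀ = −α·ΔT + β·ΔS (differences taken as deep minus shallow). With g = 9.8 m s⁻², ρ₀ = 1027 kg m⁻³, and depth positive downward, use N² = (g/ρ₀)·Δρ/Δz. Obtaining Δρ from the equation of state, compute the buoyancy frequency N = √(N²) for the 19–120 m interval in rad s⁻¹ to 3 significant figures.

3.22 × 10⁻³ rad s⁻¹

ΔT = +2.1 K, ΔS = +0.89 psu (deep − shallow).
Δρ/ρ₀ = −αΔT + βΔS = -5.25 × 10⁻⁴ + 6.319 × 10⁻⁴ = 1.069 × 10⁻⁴, so Δρ ≈ 0.1098 kg m⁻³.
N² = (g/ρ₀)·Δρ/Δz = g·(Δρ/ρ₀)/Δz = 9.8 × 1.069 × 10⁻⁴ / 101 = 1.0372 × 10⁻⁵ s⁻².
N = √(1.0372 × 10⁻⁵) = 3.2206 × 10⁻³ rad s⁻¹ ≈ 3.22 × 10⁻³ rad s⁻¹.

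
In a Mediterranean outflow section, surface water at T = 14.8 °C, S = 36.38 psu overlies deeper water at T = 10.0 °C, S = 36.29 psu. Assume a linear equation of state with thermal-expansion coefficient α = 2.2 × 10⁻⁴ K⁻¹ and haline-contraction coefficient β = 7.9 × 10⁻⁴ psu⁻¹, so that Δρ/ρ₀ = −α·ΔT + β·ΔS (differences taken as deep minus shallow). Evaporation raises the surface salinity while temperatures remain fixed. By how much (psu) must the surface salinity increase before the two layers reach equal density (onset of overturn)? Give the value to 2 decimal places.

1.25 psu

Neutral buoyancy requires −α(T_deep − T_surf) + β(S_deep − S_surf′) = 0.
S_surf′ = S_deep − (α/β)·ΔT = 36.29 − (2.2 × 10⁻⁴/7.9 × 10⁻⁴)·(-4.8) = 37.6267 psu.
Increase required: 37.6267 − 36.38 = 1.2467 psu.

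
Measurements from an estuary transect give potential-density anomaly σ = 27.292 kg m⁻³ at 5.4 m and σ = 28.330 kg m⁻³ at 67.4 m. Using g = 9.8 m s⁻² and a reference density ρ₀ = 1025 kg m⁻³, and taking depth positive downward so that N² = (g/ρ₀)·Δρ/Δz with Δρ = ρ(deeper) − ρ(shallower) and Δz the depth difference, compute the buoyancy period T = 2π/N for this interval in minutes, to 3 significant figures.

Δρ = 1028.330 − 1027.292 = 1.038 kg m⁻³ over Δz = 67.4 − 5.4 = 62 m.
N² = (9.8/1025) × (1.038/62) = 1.6007 × 10⁻⁴ s⁻².
N = √(1.6007 × 10⁻⁴) = 0.012652 rad s⁻¹, so T = 2π/N = 496.62 s = 8.2770 min ≈ 8.28 min.

8.28 min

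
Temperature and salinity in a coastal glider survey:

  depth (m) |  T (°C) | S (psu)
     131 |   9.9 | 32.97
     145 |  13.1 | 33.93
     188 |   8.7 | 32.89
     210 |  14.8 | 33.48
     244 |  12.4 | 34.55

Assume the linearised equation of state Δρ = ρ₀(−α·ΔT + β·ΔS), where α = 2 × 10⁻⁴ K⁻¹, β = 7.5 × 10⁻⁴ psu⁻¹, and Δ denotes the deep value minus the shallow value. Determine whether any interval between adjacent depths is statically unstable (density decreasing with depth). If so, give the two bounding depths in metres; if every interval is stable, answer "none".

Evaluate Δρ/ρ₀ = −αΔT + βΔS across each adjacent pair:
  131–145 m: −αΔT+βΔS = −(2 × 10⁻⁴)(+3.2)+(7.5 × 10⁻⁴)(+0.96) = 8.0 × 10⁻⁵ → stable
  145–188 m: −αΔT+βΔS = −(2 × 10⁻⁴)(-4.4)+(7.5 × 10⁻⁴)(-1.04) = 1.0 × 10⁻⁴ → stable
  188–210 m: −αΔT+βΔS = −(2 × 10⁻⁴)(+6.1)+(7.5 × 10⁻⁴)(+0.59) = -7.8 × 10⁻⁴ → UNSTABLE
  210–244 m: −αΔT+βΔS = −(2 × 10⁻⁴)(-2.4)+(7.5 × 10⁻⁴)(+1.07) = 1.3 × 10⁻³ → stable
The 188–210 m interval has Δρ < 0: lighter water underlies denser water.

188–210 m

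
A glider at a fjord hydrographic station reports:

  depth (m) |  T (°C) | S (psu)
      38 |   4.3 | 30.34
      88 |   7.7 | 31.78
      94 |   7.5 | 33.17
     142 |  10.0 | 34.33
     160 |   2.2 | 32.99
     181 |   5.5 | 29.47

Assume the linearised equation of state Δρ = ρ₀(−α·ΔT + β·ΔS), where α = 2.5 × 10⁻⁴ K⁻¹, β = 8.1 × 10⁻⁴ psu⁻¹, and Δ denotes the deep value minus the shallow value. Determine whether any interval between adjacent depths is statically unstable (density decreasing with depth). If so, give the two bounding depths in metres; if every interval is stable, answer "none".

160–181 m

Evaluate Δρ/ρ₀ = −αΔT + βΔS across each adjacent pair:
  38–88 m: −αΔT+βΔS = −(2.5 × 10⁻⁴)(+3.4)+(8.1 × 10⁻⁴)(+1.44) = 3.2 × 10⁻⁴ → stable
  88–94 m: −αΔT+βΔS = −(2.5 × 10⁻⁴)(-0.2)+(8.1 × 10⁻⁴)(+1.39) = 1.2 × 10⁻³ → stable
  94–142 m: −αΔT+βΔS = −(2.5 × 10⁻⁴)(+2.5)+(8.1 × 10⁻⁴)(+1.16) = 3.1 × 10⁻⁴ → stable
  142–160 m: −αΔT+βΔS = −(2.5 × 10⁻⁴)(-7.8)+(8.1 × 10⁻⁴)(-1.34) = 8.6 × 10⁻⁴ → stable
  160–181 m: −αΔT+βΔS = −(2.5 × 10⁻⁴)(+3.3)+(8.1 × 10⁻⁴)(-3.52) = -3.7 × 10⁻³ → UNSTABLE
The 160–181 m interval has Δρ < 0: lighter water underlies denser water.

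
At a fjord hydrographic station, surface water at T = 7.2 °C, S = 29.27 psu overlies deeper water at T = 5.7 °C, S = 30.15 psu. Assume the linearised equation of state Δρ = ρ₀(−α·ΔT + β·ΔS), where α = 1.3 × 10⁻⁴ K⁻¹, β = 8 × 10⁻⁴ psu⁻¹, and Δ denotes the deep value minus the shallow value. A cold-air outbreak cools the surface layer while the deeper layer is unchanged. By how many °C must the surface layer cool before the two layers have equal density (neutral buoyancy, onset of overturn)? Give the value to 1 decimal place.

Neutral buoyancy requires Δρ = 0, i.e. −α(T_deep − T_surf′) + β(S_deep − S_surf) = 0.
T_surf′ = T_deep − (β/α)·ΔS = 5.7 − (8 × 10⁻⁴/1.3 × 10⁻⁴)·(+0.88) = 0.285 °C.
Cooling required: 7.2 − (0.285) = 6.915 °C.

6.9 °C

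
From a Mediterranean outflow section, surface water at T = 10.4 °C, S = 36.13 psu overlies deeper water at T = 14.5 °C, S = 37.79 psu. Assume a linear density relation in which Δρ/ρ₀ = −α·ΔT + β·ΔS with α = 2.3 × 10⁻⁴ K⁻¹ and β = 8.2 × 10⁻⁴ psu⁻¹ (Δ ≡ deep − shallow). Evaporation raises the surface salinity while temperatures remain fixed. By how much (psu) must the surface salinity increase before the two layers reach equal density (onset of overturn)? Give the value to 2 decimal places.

Neutral buoyancy requires −α(T_deep − T_surf) + β(S_deep − S_surf′) = 0.
S_surf′ = S_deep − (α/β)·ΔT = 37.79 − (2.3 × 10⁻⁴/8.2 × 10⁻⁴)·(+4.1) = 36.6400 psu.
Increase required: 36.6400 − 36.13 = 0.5100 psu.

0.51 psu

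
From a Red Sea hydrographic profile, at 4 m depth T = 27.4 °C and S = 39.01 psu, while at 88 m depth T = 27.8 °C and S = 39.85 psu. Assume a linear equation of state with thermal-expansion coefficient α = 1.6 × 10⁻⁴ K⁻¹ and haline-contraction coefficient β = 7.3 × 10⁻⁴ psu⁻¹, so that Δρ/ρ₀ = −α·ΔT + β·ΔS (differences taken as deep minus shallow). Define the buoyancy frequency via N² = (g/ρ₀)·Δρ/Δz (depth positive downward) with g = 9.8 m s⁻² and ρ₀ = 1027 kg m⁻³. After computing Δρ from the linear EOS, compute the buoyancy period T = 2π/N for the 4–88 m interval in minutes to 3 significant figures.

13.1 min

ΔT = +0.4 K, ΔS = +0.84 psu (deep − shallow).
Δρ/ρ₀ = −αΔT + βΔS = -6.40 × 10⁻⁵ + 6.132 × 10⁻⁴ = 5.492 × 10⁻⁴, so Δρ ≈ 0.5640 kg m⁻³.
N² = (g/ρ₀)·Δρ/Δz = g·(Δρ/ρ₀)/Δz = 9.8 × 5.492 × 10⁻⁴ / 84 = 6.4073 × 10⁻⁵ s⁻².
N = √(6.4073 × 10⁻⁵) = 8.0046 × 10⁻³ rad s⁻¹ → T = 2π/N = 784.95 s = 13.083 min ≈ 13.1 min.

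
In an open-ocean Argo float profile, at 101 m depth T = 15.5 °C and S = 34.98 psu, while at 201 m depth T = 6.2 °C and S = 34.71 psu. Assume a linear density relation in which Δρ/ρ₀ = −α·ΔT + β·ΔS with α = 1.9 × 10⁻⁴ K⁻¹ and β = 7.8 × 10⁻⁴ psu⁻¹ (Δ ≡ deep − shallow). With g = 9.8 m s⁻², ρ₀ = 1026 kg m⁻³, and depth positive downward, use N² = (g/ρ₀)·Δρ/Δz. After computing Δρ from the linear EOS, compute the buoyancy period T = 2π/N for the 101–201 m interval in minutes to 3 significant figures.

ΔT = -9.3 K, ΔS = -0.27 psu (deep − shallow).
Δρ/ρ₀ = −αΔT + βΔS = 1.767 × 10⁻³ − 2.106 × 10⁻⁴ = 1.5564 × 10⁻³, so Δρ ≈ 1.597 kg m⁻³.
N² = (g/ρ₀)·Δρ/Δz = g·(Δρ/ρ₀)/Δz = 9.8 × 1.5564 × 10⁻³ / 100 = 1.5253 × 10⁻⁴ s⁻².
N = √(1.5253 × 10⁻⁴) = 0.012350 rad s⁻¹ → T = 2π/N = 508.76 s = 8.4793 min ≈ 8.48 min.

8.48 min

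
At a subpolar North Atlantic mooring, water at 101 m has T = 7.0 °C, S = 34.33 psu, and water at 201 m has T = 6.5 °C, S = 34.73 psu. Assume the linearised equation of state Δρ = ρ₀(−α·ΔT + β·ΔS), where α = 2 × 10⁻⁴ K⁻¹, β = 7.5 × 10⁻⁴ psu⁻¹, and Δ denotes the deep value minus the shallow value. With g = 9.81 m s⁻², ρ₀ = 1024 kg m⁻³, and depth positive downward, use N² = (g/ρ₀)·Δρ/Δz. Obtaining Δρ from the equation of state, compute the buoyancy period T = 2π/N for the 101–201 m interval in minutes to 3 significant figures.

16.7 min

ΔT = -0.5 K, ΔS = +0.40 psu (deep − shallow).
Δρ/ρ₀ = −αΔT + βΔS = 1.00 × 10⁻⁴ + 3.00 × 10⁻⁴ = 4.00 × 10⁻⁴, so Δρ ≈ 0.4096 kg m⁻³.
N² = (g/ρ₀)·Δρ/Δz = g·(Δρ/ρ₀)/Δz = 9.81 × 4.00 × 10⁻⁴ / 100 = 3.9240 × 10⁻⁵ s⁻².
N = √(3.9240 × 10⁻⁵) = 6.2642 × 10⁻³ rad s⁻¹ → T = 2π/N = 1.0030 × 10³ s = 16.717 min ≈ 16.7 min.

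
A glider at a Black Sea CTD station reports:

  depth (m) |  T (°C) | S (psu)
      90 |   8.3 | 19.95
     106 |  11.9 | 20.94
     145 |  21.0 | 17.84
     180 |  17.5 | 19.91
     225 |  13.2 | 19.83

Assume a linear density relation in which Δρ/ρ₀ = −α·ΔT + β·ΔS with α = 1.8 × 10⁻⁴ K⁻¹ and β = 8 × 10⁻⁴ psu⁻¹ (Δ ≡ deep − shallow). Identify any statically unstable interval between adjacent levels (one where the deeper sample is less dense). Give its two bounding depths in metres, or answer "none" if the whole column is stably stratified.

Evaluate Δρ/ρ₀ = −αΔT + βΔS across each adjacent pair:
  90–106 m: −αΔT+βΔS = −(1.8 × 10⁻⁴)(+3.6)+(8 × 10⁻⁴)(+0.99) = 1.4 × 10⁻⁴ → stable
  106–145 m: −αΔT+βΔS = −(1.8 × 10⁻⁴)(+9.1)+(8 × 10⁻⁴)(-3.10) = -4.1 × 10⁻³ → UNSTABLE
  145–180 m: −αΔT+βΔS = −(1.8 × 10⁻⁴)(-3.5)+(8 × 10⁻⁴)(+2.07) = 2.3 × 10⁻³ → stable
  180–225 m: −αΔT+βΔS = −(1.8 × 10⁻⁴)(-4.3)+(8 × 10⁻⁴)(-0.08) = 7.1 × 10⁻⁴ → stable
The 106–145 m interval has Δρ < 0: lighter water underlies denser water.

106–145 m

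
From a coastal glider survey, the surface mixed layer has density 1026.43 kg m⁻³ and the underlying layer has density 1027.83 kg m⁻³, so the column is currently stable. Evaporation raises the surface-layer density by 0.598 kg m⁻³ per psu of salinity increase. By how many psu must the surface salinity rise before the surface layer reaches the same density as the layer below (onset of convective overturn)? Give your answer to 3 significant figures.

2.34 psu

Density deficit of the surface layer: 1027.83 − 1026.43 = 1.4 kg m⁻³.
Required change = 1.4 / 0.598 = 2.34 psu.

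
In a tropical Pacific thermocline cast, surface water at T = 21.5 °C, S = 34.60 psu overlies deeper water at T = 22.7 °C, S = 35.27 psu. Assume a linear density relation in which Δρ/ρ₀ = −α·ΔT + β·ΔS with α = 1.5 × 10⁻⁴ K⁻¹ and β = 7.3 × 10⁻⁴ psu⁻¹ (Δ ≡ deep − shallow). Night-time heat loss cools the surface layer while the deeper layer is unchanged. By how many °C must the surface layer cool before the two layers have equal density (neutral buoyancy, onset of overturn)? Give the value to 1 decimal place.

Neutral buoyancy requires Δρ = 0, i.e. −α(T_deep − T_surf′) + β(S_deep − S_surf) = 0.
T_surf′ = T_deep − (β/α)·ΔS = 22.7 − (7.3 × 10⁻⁴/1.5 × 10⁻⁴)·(+0.67) = 19.439 °C.
Cooling required: 21.5 − (19.439) = 2.061 °C.

2.1 °C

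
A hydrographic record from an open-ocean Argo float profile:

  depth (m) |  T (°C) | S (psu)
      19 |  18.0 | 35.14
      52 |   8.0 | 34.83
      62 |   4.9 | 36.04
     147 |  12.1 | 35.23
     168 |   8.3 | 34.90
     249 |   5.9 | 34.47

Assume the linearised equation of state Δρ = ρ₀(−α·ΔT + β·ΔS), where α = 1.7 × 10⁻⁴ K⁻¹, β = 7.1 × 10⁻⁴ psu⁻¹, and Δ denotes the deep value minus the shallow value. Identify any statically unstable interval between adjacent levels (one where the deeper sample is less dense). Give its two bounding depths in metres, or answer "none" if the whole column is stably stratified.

62–147 m

Evaluate Δρ/ρ₀ = −αΔT + βΔS across each adjacent pair:
  19–52 m: −αΔT+βΔS = −(1.7 × 10⁻⁴)(-10.0)+(7.1 × 10⁻⁴)(-0.31) = 1.5 × 10⁻³ → stable
  52–62 m: −αΔT+βΔS = −(1.7 × 10⁻⁴)(-3.1)+(7.1 × 10⁻⁴)(+1.21) = 1.4 × 10⁻³ → stable
  62–147 m: −αΔT+βΔS = −(1.7 × 10⁻⁴)(+7.2)+(7.1 × 10⁻⁴)(-0.81) = -1.8 × 10⁻³ → UNSTABLE
  147–168 m: −αΔT+βΔS = −(1.7 × 10⁻⁴)(-3.8)+(7.1 × 10⁻⁴)(-0.33) = 4.1 × 10⁻⁴ → stable
  168–249 m: −αΔT+βΔS = −(1.7 × 10⁻⁴)(-2.4)+(7.1 × 10⁻⁴)(-0.43) = 1.0 × 10⁻⁴ → stable
The 62–147 m interval has Δρ < 0: lighter water underlies denser water.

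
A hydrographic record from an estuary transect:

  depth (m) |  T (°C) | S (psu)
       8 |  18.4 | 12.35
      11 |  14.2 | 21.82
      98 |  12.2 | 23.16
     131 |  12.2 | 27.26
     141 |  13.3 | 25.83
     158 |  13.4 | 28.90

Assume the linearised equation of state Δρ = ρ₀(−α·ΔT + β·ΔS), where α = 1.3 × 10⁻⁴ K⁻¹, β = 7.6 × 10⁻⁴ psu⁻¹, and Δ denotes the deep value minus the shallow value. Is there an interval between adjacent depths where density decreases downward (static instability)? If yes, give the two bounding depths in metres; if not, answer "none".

131–141 m

Evaluate Δρ/ρ₀ = −αΔT + βΔS across each adjacent pair:
  8–11 m: −αΔT+βΔS = −(1.3 × 10⁻⁴)(-4.2)+(7.6 × 10⁻⁴)(+9.47) = 7.7 × 10⁻³ → stable
  11–98 m: −αΔT+βΔS = −(1.3 × 10⁻⁴)(-2.0)+(7.6 × 10⁻⁴)(+1.34) = 1.3 × 10⁻³ → stable
  98–131 m: −αΔT+βΔS = −(1.3 × 10⁻⁴)(+0.0)+(7.6 × 10⁻⁴)(+4.10) = 3.1 × 10⁻³ → stable
  131–141 m: −αΔT+βΔS = −(1.3 × 10⁻⁴)(+1.1)+(7.6 × 10⁻⁴)(-1.43) = -1.2 × 10⁻³ → UNSTABLE
  141–158 m: −αΔT+βΔS = −(1.3 × 10⁻⁴)(+0.1)+(7.6 × 10⁻⁴)(+3.07) = 2.3 × 10⁻³ → stable
The 131–141 m interval has Δρ < 0: lighter water underlies denser water.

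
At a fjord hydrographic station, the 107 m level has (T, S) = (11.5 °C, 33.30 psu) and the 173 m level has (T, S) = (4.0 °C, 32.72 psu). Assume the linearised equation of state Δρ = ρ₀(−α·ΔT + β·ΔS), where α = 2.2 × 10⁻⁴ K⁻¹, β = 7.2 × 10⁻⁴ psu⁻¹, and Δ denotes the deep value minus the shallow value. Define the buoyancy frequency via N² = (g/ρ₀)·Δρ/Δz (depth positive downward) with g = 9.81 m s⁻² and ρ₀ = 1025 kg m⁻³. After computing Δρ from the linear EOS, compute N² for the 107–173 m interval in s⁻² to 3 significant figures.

1.83 × 10⁻⁴ s⁻²

ΔT = -7.5 K, ΔS = -0.58 psu (deep − shallow).
Δρ/ρ₀ = −αΔT + βΔS = 1.65 × 10⁻³ − 4.176 × 10⁻⁴ = 1.2324 × 10⁻³, so Δρ ≈ 1.263 kg m⁻³.
N² = (g/ρ₀)·Δρ/Δz = g·(Δρ/ρ₀)/Δz = 9.81 × 1.2324 × 10⁻³ / 66 = 1.8318 × 10⁻⁴ s⁻² ≈ 1.83 × 10⁻⁴ s⁻².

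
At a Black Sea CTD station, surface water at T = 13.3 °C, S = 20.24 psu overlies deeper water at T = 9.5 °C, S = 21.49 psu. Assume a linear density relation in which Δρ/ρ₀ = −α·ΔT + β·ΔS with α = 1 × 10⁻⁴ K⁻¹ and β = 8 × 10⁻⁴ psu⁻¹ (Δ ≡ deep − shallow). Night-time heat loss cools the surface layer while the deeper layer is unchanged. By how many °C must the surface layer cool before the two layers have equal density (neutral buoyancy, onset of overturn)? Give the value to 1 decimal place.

13.8 °C

Neutral buoyancy requires Δρ = 0, i.e. −α(T_deep − T_surf′) + β(S_deep − S_surf) = 0.
T_surf′ = T_deep − (β/α)·ΔS = 9.5 − (8 × 10⁻⁴/1 × 10⁻⁴)·(+1.25) = -0.500 °C.
Cooling required: 13.3 − (-0.500) = 13.800 °C.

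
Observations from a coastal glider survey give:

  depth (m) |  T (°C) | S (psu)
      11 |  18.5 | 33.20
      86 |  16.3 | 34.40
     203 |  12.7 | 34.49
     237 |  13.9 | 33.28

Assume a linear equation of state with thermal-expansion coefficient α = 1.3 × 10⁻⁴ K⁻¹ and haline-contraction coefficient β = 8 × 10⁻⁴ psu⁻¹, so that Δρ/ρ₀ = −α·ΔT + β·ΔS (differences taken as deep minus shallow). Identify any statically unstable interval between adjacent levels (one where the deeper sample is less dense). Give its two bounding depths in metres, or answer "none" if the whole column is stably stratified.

Evaluate Δρ/ρ₀ = −αΔT + βΔS across each adjacent pair:
  11–86 m: −αΔT+βΔS = −(1.3 × 10⁻⁴)(-2.2)+(8 × 10⁻⁴)(+1.20) = 1.2 × 10⁻³ → stable
  86–203 m: −αΔT+βΔS = −(1.3 × 10⁻⁴)(-3.6)+(8 × 10⁻⁴)(+0.09) = 5.4 × 10⁻⁴ → stable
  203–237 m: −αΔT+βΔS = −(1.3 × 10⁻⁴)(+1.2)+(8 × 10⁻⁴)(-1.21) = -1.1 × 10⁻³ → UNSTABLE
The 203–237 m interval has Δρ < 0: lighter water underlies denser water.

203–237 m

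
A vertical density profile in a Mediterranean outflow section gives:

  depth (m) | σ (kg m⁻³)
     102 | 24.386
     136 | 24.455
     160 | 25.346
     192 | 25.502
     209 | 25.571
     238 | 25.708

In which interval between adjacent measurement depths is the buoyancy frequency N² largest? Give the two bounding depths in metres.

136–160 m

Compute the density gradient over each adjacent pair:
  102–136 m: Δρ/Δz = 0.069/34 = 2.0 × 10⁻³ kg m⁻⁴
  136–160 m: Δρ/Δz = 0.891/24 = 0.037 kg m⁻⁴
  160–192 m: Δρ/Δz = 0.156/32 = 4.9 × 10⁻³ kg m⁻⁴
  192–209 m: Δρ/Δz = 0.069/17 = 4.1 × 10⁻³ kg m⁻⁴
  209–238 m: Δρ/Δz = 0.137/29 = 4.7 × 10⁻³ kg m⁻⁴
The largest gradient is in the 136–160 m interval — the pycnocline.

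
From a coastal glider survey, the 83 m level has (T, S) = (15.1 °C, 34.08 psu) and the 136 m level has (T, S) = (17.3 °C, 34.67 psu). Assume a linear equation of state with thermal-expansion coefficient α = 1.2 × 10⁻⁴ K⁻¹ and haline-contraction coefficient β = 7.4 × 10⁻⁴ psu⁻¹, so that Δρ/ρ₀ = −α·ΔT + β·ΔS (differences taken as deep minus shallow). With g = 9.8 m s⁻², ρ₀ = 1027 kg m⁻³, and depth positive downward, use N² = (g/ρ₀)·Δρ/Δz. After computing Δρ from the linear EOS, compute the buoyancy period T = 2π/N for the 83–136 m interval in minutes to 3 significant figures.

ΔT = +2.2 K, ΔS = +0.59 psu (deep − shallow).
Δρ/ρ₀ = −αΔT + βΔS = -2.64 × 10⁻⁴ + 4.366 × 10⁻⁴ = 1.726 × 10⁻⁴, so Δρ ≈ 0.1773 kg m⁻³.
N² = (g/ρ₀)·Δρ/Δz = g·(Δρ/ρ₀)/Δz = 9.8 × 1.726 × 10⁻⁴ / 53 = 3.1915 × 10⁻⁵ s⁻².
N = √(3.1915 × 10⁻⁵) = 5.6493 × 10⁻³ rad s⁻¹ → T = 2π/N = 1.1122 × 10³ s = 18.537 min ≈ 18.5 min.

18.5 min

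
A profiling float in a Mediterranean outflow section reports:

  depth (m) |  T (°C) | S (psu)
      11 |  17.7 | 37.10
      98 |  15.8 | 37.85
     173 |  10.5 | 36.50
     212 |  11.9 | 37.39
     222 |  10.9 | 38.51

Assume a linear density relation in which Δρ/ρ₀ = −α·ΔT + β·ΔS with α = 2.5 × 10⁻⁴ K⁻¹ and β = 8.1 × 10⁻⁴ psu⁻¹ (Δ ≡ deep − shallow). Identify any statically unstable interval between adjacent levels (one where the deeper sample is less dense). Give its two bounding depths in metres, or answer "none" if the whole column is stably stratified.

none

Evaluate Δρ/ρ₀ = −αΔT + βΔS across each adjacent pair:
  11–98 m: −αΔT+βΔS = −(2.5 × 10⁻⁴)(-1.9)+(8.1 × 10⁻⁴)(+0.75) = 1.1 × 10⁻³ → stable
  98–173 m: −αΔT+βΔS = −(2.5 × 10⁻⁴)(-5.3)+(8.1 × 10⁻⁴)(-1.35) = 2.3 × 10⁻⁴ → stable
  173–212 m: −αΔT+βΔS = −(2.5 × 10⁻⁴)(+1.4)+(8.1 × 10⁻⁴)(+0.89) = 3.7 × 10⁻⁴ → stable
  212–222 m: −αΔT+βΔS = −(2.5 × 10⁻⁴)(-1.0)+(8.1 × 10⁻⁴)(+1.12) = 1.2 × 10⁻³ → stable
Every interval has Δρ > 0: the column is stably stratified throughout.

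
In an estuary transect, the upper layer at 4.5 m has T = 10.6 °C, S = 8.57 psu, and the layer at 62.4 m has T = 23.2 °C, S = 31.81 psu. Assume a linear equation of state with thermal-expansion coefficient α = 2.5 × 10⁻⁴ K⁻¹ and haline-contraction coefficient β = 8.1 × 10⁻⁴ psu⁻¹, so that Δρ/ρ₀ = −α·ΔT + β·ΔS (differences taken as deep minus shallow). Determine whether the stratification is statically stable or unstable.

ΔT = 23.2 − 10.6 = +12.6 K and ΔS = 31.81 − 8.57 = +23.24 psu (deep − shallow).
−αΔT = -3.15 × 10⁻³; βΔS = 0.0188244; sum Δρ/ρ₀ = 0.0156744.
Δρ/ρ₀ > 0, so Δρ > 0: deeper water is denser → statically stable.

stable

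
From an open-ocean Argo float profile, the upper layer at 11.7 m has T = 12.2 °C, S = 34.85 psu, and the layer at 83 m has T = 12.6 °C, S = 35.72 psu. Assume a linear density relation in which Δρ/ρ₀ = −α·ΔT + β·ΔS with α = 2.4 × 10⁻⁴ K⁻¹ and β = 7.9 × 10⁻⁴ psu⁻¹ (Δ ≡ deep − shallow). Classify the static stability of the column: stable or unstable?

ΔT = 12.6 − 12.2 = +0.4 K and ΔS = 35.72 − 34.85 = +0.87 psu (deep − shallow).
−αΔT = -9.60 × 10⁻⁵; βΔS = 6.873 × 10⁻⁴; sum Δρ/ρ₀ = 5.913 × 10⁻⁴.
Δρ/ρ₀ > 0, so Δρ > 0: deeper water is denser → statically stable.

stable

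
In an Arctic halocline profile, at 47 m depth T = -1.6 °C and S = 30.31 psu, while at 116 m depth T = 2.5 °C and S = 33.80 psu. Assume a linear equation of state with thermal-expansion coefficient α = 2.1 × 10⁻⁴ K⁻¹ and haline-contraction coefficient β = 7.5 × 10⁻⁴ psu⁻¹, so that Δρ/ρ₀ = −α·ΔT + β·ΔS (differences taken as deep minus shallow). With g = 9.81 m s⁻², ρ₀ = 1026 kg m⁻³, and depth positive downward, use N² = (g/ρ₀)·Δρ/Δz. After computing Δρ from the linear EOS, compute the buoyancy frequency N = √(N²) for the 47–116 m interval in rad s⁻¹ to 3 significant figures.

0.0158 rad s⁻¹

ΔT = +4.1 K, ΔS = +3.49 psu (deep − shallow).
Δρ/ρ₀ = −αΔT + βΔS = -8.61 × 10⁻⁴ + 2.6175 × 10⁻³ = 1.7565 × 10⁻³, so Δρ ≈ 1.802 kg m⁻³.
N² = (g/ρ₀)·Δρ/Δz = g·(Δρ/ρ₀)/Δz = 9.81 × 1.7565 × 10⁻³ / 69 = 2.4973 × 10⁻⁴ s⁻².
N = √(2.4973 × 10⁻⁴) = 0.015803 rad s⁻¹ ≈ 0.0158 rad s⁻¹.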